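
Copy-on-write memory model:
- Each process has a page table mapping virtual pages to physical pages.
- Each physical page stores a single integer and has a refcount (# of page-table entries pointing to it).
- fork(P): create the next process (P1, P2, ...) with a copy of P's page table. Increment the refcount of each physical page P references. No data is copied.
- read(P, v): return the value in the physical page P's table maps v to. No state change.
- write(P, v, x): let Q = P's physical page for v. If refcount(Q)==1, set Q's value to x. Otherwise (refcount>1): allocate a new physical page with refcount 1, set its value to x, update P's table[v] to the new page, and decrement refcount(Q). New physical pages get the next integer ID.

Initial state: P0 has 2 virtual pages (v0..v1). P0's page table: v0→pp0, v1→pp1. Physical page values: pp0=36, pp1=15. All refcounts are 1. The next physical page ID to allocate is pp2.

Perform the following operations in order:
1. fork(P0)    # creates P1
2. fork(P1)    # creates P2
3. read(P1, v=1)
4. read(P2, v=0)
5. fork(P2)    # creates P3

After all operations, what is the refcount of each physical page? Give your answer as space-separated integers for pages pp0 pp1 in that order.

Answer: 4 4

Derivation:
Op 1: fork(P0) -> P1. 2 ppages; refcounts: pp0:2 pp1:2
Op 2: fork(P1) -> P2. 2 ppages; refcounts: pp0:3 pp1:3
Op 3: read(P1, v1) -> 15. No state change.
Op 4: read(P2, v0) -> 36. No state change.
Op 5: fork(P2) -> P3. 2 ppages; refcounts: pp0:4 pp1:4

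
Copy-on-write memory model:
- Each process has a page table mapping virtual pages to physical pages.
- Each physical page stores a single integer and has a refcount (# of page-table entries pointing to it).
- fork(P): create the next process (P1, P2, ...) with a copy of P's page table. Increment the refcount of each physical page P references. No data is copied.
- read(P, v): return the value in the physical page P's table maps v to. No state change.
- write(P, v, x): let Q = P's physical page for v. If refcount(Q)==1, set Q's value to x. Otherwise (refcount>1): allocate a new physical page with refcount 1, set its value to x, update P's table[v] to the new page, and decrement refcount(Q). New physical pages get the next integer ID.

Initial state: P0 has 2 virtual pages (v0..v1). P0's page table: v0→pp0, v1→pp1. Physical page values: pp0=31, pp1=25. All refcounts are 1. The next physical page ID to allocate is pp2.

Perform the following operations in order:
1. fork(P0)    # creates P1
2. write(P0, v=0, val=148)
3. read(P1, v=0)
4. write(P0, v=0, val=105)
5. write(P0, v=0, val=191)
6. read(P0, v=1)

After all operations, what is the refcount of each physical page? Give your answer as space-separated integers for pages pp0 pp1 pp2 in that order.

Op 1: fork(P0) -> P1. 2 ppages; refcounts: pp0:2 pp1:2
Op 2: write(P0, v0, 148). refcount(pp0)=2>1 -> COPY to pp2. 3 ppages; refcounts: pp0:1 pp1:2 pp2:1
Op 3: read(P1, v0) -> 31. No state change.
Op 4: write(P0, v0, 105). refcount(pp2)=1 -> write in place. 3 ppages; refcounts: pp0:1 pp1:2 pp2:1
Op 5: write(P0, v0, 191). refcount(pp2)=1 -> write in place. 3 ppages; refcounts: pp0:1 pp1:2 pp2:1
Op 6: read(P0, v1) -> 25. No state change.

Answer: 1 2 1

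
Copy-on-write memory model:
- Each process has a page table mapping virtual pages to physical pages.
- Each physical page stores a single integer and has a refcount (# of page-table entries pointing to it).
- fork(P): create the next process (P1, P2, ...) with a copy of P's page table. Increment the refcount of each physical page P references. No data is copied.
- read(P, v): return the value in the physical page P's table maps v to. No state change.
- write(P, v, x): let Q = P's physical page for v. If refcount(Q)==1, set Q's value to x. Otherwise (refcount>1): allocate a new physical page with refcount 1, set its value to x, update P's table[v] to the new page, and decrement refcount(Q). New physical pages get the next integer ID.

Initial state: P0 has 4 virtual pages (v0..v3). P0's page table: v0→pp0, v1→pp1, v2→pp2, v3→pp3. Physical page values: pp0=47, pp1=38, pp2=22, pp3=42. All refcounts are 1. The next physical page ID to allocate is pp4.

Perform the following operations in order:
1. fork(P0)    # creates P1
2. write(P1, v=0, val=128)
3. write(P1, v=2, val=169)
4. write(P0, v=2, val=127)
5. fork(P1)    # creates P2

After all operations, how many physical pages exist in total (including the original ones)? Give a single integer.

Answer: 6

Derivation:
Op 1: fork(P0) -> P1. 4 ppages; refcounts: pp0:2 pp1:2 pp2:2 pp3:2
Op 2: write(P1, v0, 128). refcount(pp0)=2>1 -> COPY to pp4. 5 ppages; refcounts: pp0:1 pp1:2 pp2:2 pp3:2 pp4:1
Op 3: write(P1, v2, 169). refcount(pp2)=2>1 -> COPY to pp5. 6 ppages; refcounts: pp0:1 pp1:2 pp2:1 pp3:2 pp4:1 pp5:1
Op 4: write(P0, v2, 127). refcount(pp2)=1 -> write in place. 6 ppages; refcounts: pp0:1 pp1:2 pp2:1 pp3:2 pp4:1 pp5:1
Op 5: fork(P1) -> P2. 6 ppages; refcounts: pp0:1 pp1:3 pp2:1 pp3:3 pp4:2 pp5:2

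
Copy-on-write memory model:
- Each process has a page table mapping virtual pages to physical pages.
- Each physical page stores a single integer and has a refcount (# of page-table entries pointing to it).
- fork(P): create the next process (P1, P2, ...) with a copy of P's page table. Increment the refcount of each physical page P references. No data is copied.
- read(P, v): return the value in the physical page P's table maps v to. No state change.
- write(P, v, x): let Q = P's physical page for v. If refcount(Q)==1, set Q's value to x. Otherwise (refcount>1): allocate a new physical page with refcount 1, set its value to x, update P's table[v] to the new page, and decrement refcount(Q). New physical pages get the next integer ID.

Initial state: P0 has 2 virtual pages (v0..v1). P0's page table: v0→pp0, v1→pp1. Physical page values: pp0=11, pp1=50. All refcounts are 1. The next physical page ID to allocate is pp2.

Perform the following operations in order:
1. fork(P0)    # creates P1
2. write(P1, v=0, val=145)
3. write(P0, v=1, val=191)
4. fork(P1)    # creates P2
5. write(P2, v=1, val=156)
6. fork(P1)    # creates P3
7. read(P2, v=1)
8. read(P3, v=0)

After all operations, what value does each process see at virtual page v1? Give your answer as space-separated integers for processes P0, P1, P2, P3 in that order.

Op 1: fork(P0) -> P1. 2 ppages; refcounts: pp0:2 pp1:2
Op 2: write(P1, v0, 145). refcount(pp0)=2>1 -> COPY to pp2. 3 ppages; refcounts: pp0:1 pp1:2 pp2:1
Op 3: write(P0, v1, 191). refcount(pp1)=2>1 -> COPY to pp3. 4 ppages; refcounts: pp0:1 pp1:1 pp2:1 pp3:1
Op 4: fork(P1) -> P2. 4 ppages; refcounts: pp0:1 pp1:2 pp2:2 pp3:1
Op 5: write(P2, v1, 156). refcount(pp1)=2>1 -> COPY to pp4. 5 ppages; refcounts: pp0:1 pp1:1 pp2:2 pp3:1 pp4:1
Op 6: fork(P1) -> P3. 5 ppages; refcounts: pp0:1 pp1:2 pp2:3 pp3:1 pp4:1
Op 7: read(P2, v1) -> 156. No state change.
Op 8: read(P3, v0) -> 145. No state change.
P0: v1 -> pp3 = 191
P1: v1 -> pp1 = 50
P2: v1 -> pp4 = 156
P3: v1 -> pp1 = 50

Answer: 191 50 156 50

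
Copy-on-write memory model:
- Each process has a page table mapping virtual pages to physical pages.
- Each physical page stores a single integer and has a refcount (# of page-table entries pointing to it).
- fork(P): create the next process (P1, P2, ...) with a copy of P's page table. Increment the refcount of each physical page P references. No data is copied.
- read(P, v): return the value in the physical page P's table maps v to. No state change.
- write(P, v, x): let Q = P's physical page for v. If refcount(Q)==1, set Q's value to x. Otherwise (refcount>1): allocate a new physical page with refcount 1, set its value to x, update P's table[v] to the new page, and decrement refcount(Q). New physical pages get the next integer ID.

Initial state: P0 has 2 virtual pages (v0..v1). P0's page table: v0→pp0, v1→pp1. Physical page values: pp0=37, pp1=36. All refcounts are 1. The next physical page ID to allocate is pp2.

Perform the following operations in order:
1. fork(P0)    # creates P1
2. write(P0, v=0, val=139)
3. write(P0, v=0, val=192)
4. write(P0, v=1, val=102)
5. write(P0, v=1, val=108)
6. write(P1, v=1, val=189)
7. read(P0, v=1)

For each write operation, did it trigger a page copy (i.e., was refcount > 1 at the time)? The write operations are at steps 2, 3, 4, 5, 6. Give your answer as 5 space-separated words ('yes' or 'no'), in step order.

Op 1: fork(P0) -> P1. 2 ppages; refcounts: pp0:2 pp1:2
Op 2: write(P0, v0, 139). refcount(pp0)=2>1 -> COPY to pp2. 3 ppages; refcounts: pp0:1 pp1:2 pp2:1
Op 3: write(P0, v0, 192). refcount(pp2)=1 -> write in place. 3 ppages; refcounts: pp0:1 pp1:2 pp2:1
Op 4: write(P0, v1, 102). refcount(pp1)=2>1 -> COPY to pp3. 4 ppages; refcounts: pp0:1 pp1:1 pp2:1 pp3:1
Op 5: write(P0, v1, 108). refcount(pp3)=1 -> write in place. 4 ppages; refcounts: pp0:1 pp1:1 pp2:1 pp3:1
Op 6: write(P1, v1, 189). refcount(pp1)=1 -> write in place. 4 ppages; refcounts: pp0:1 pp1:1 pp2:1 pp3:1
Op 7: read(P0, v1) -> 108. No state change.

yes no yes no no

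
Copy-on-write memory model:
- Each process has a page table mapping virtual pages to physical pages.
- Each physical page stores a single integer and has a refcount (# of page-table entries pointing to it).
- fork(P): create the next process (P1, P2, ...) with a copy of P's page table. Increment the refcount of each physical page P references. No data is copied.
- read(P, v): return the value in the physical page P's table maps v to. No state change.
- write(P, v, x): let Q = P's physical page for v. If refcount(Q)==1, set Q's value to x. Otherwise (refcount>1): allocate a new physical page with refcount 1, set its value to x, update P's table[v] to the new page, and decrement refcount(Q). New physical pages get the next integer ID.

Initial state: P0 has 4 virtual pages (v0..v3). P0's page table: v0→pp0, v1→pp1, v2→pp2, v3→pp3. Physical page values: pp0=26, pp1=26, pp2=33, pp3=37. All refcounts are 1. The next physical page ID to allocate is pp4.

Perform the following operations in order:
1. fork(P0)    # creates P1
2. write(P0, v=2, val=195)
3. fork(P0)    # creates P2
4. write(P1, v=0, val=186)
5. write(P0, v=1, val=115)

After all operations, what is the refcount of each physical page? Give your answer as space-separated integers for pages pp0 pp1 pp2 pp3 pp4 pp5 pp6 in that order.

Op 1: fork(P0) -> P1. 4 ppages; refcounts: pp0:2 pp1:2 pp2:2 pp3:2
Op 2: write(P0, v2, 195). refcount(pp2)=2>1 -> COPY to pp4. 5 ppages; refcounts: pp0:2 pp1:2 pp2:1 pp3:2 pp4:1
Op 3: fork(P0) -> P2. 5 ppages; refcounts: pp0:3 pp1:3 pp2:1 pp3:3 pp4:2
Op 4: write(P1, v0, 186). refcount(pp0)=3>1 -> COPY to pp5. 6 ppages; refcounts: pp0:2 pp1:3 pp2:1 pp3:3 pp4:2 pp5:1
Op 5: write(P0, v1, 115). refcount(pp1)=3>1 -> COPY to pp6. 7 ppages; refcounts: pp0:2 pp1:2 pp2:1 pp3:3 pp4:2 pp5:1 pp6:1

Answer: 2 2 1 3 2 1 1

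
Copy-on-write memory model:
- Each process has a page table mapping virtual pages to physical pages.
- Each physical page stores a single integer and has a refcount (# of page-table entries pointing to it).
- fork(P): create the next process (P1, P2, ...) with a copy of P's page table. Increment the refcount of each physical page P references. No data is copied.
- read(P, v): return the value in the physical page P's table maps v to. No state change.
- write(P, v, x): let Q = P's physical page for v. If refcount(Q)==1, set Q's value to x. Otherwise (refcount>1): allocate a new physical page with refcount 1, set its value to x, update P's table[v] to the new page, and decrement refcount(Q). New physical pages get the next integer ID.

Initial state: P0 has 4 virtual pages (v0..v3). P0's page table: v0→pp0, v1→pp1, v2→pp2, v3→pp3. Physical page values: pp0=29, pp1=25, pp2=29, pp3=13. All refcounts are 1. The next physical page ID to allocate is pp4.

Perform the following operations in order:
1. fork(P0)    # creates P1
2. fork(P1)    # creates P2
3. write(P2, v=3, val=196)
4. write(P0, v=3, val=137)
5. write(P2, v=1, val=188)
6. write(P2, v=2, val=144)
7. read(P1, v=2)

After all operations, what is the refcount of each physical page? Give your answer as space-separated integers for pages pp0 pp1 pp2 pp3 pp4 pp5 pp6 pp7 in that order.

Op 1: fork(P0) -> P1. 4 ppages; refcounts: pp0:2 pp1:2 pp2:2 pp3:2
Op 2: fork(P1) -> P2. 4 ppages; refcounts: pp0:3 pp1:3 pp2:3 pp3:3
Op 3: write(P2, v3, 196). refcount(pp3)=3>1 -> COPY to pp4. 5 ppages; refcounts: pp0:3 pp1:3 pp2:3 pp3:2 pp4:1
Op 4: write(P0, v3, 137). refcount(pp3)=2>1 -> COPY to pp5. 6 ppages; refcounts: pp0:3 pp1:3 pp2:3 pp3:1 pp4:1 pp5:1
Op 5: write(P2, v1, 188). refcount(pp1)=3>1 -> COPY to pp6. 7 ppages; refcounts: pp0:3 pp1:2 pp2:3 pp3:1 pp4:1 pp5:1 pp6:1
Op 6: write(P2, v2, 144). refcount(pp2)=3>1 -> COPY to pp7. 8 ppages; refcounts: pp0:3 pp1:2 pp2:2 pp3:1 pp4:1 pp5:1 pp6:1 pp7:1
Op 7: read(P1, v2) -> 29. No state change.

Answer: 3 2 2 1 1 1 1 1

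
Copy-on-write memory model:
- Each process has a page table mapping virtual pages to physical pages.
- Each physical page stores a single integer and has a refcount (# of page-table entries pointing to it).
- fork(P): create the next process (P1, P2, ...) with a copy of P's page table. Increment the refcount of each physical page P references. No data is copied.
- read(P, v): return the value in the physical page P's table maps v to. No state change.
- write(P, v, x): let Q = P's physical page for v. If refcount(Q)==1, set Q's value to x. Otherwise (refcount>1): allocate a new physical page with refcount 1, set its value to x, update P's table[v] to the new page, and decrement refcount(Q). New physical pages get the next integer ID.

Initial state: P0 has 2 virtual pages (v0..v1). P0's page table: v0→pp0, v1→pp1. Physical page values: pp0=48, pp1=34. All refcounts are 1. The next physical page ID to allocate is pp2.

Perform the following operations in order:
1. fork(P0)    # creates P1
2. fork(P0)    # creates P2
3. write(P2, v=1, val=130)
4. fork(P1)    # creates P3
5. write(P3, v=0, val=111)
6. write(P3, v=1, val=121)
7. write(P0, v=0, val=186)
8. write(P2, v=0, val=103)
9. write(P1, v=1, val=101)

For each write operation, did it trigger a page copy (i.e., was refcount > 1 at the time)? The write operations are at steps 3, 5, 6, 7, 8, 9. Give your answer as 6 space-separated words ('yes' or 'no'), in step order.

Op 1: fork(P0) -> P1. 2 ppages; refcounts: pp0:2 pp1:2
Op 2: fork(P0) -> P2. 2 ppages; refcounts: pp0:3 pp1:3
Op 3: write(P2, v1, 130). refcount(pp1)=3>1 -> COPY to pp2. 3 ppages; refcounts: pp0:3 pp1:2 pp2:1
Op 4: fork(P1) -> P3. 3 ppages; refcounts: pp0:4 pp1:3 pp2:1
Op 5: write(P3, v0, 111). refcount(pp0)=4>1 -> COPY to pp3. 4 ppages; refcounts: pp0:3 pp1:3 pp2:1 pp3:1
Op 6: write(P3, v1, 121). refcount(pp1)=3>1 -> COPY to pp4. 5 ppages; refcounts: pp0:3 pp1:2 pp2:1 pp3:1 pp4:1
Op 7: write(P0, v0, 186). refcount(pp0)=3>1 -> COPY to pp5. 6 ppages; refcounts: pp0:2 pp1:2 pp2:1 pp3:1 pp4:1 pp5:1
Op 8: write(P2, v0, 103). refcount(pp0)=2>1 -> COPY to pp6. 7 ppages; refcounts: pp0:1 pp1:2 pp2:1 pp3:1 pp4:1 pp5:1 pp6:1
Op 9: write(P1, v1, 101). refcount(pp1)=2>1 -> COPY to pp7. 8 ppages; refcounts: pp0:1 pp1:1 pp2:1 pp3:1 pp4:1 pp5:1 pp6:1 pp7:1

yes yes yes yes yes yes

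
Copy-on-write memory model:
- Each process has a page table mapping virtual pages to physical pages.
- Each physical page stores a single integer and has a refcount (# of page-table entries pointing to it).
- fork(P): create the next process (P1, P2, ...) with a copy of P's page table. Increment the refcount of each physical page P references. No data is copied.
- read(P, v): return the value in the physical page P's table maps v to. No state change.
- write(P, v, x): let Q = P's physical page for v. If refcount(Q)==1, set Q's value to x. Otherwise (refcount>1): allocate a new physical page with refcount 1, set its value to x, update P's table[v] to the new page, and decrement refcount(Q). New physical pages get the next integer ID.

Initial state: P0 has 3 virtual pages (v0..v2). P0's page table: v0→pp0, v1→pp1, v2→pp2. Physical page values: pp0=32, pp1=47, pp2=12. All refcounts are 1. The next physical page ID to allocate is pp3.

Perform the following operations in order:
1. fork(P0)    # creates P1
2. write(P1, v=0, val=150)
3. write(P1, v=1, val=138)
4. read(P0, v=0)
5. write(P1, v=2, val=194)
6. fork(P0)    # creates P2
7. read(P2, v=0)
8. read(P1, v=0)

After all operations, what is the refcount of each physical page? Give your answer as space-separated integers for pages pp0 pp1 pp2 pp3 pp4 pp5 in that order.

Op 1: fork(P0) -> P1. 3 ppages; refcounts: pp0:2 pp1:2 pp2:2
Op 2: write(P1, v0, 150). refcount(pp0)=2>1 -> COPY to pp3. 4 ppages; refcounts: pp0:1 pp1:2 pp2:2 pp3:1
Op 3: write(P1, v1, 138). refcount(pp1)=2>1 -> COPY to pp4. 5 ppages; refcounts: pp0:1 pp1:1 pp2:2 pp3:1 pp4:1
Op 4: read(P0, v0) -> 32. No state change.
Op 5: write(P1, v2, 194). refcount(pp2)=2>1 -> COPY to pp5. 6 ppages; refcounts: pp0:1 pp1:1 pp2:1 pp3:1 pp4:1 pp5:1
Op 6: fork(P0) -> P2. 6 ppages; refcounts: pp0:2 pp1:2 pp2:2 pp3:1 pp4:1 pp5:1
Op 7: read(P2, v0) -> 32. No state change.
Op 8: read(P1, v0) -> 150. No state change.

Answer: 2 2 2 1 1 1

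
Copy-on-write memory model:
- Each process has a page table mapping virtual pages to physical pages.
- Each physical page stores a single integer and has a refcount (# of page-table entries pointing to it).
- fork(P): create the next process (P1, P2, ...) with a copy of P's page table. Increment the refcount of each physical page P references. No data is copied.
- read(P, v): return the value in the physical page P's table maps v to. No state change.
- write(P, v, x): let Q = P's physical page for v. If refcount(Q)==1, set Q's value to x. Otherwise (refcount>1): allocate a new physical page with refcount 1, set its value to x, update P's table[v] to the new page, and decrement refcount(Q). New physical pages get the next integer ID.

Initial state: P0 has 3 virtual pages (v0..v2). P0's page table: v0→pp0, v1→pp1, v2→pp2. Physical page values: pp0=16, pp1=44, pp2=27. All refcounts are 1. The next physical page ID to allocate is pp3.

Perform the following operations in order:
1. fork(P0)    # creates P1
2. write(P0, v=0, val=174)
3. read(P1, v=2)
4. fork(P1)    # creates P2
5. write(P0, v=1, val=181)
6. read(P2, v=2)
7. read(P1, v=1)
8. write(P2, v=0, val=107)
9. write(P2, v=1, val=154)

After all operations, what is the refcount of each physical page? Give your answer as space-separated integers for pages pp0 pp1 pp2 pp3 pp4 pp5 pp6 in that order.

Op 1: fork(P0) -> P1. 3 ppages; refcounts: pp0:2 pp1:2 pp2:2
Op 2: write(P0, v0, 174). refcount(pp0)=2>1 -> COPY to pp3. 4 ppages; refcounts: pp0:1 pp1:2 pp2:2 pp3:1
Op 3: read(P1, v2) -> 27. No state change.
Op 4: fork(P1) -> P2. 4 ppages; refcounts: pp0:2 pp1:3 pp2:3 pp3:1
Op 5: write(P0, v1, 181). refcount(pp1)=3>1 -> COPY to pp4. 5 ppages; refcounts: pp0:2 pp1:2 pp2:3 pp3:1 pp4:1
Op 6: read(P2, v2) -> 27. No state change.
Op 7: read(P1, v1) -> 44. No state change.
Op 8: write(P2, v0, 107). refcount(pp0)=2>1 -> COPY to pp5. 6 ppages; refcounts: pp0:1 pp1:2 pp2:3 pp3:1 pp4:1 pp5:1
Op 9: write(P2, v1, 154). refcount(pp1)=2>1 -> COPY to pp6. 7 ppages; refcounts: pp0:1 pp1:1 pp2:3 pp3:1 pp4:1 pp5:1 pp6:1

Answer: 1 1 3 1 1 1 1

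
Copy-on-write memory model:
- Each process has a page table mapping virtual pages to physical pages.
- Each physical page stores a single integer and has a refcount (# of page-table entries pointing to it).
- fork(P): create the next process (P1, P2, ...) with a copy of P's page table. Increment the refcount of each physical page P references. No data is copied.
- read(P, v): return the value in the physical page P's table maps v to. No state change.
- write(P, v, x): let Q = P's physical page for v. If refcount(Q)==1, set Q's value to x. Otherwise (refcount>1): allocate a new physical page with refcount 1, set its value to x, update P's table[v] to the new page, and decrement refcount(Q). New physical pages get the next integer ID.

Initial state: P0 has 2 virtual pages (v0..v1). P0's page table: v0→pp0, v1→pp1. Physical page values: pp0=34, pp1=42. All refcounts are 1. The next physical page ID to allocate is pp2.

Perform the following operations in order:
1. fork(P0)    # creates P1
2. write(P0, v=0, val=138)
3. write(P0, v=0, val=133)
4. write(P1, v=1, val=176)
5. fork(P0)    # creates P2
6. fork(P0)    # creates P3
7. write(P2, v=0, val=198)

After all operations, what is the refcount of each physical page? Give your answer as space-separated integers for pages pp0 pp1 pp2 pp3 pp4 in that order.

Op 1: fork(P0) -> P1. 2 ppages; refcounts: pp0:2 pp1:2
Op 2: write(P0, v0, 138). refcount(pp0)=2>1 -> COPY to pp2. 3 ppages; refcounts: pp0:1 pp1:2 pp2:1
Op 3: write(P0, v0, 133). refcount(pp2)=1 -> write in place. 3 ppages; refcounts: pp0:1 pp1:2 pp2:1
Op 4: write(P1, v1, 176). refcount(pp1)=2>1 -> COPY to pp3. 4 ppages; refcounts: pp0:1 pp1:1 pp2:1 pp3:1
Op 5: fork(P0) -> P2. 4 ppages; refcounts: pp0:1 pp1:2 pp2:2 pp3:1
Op 6: fork(P0) -> P3. 4 ppages; refcounts: pp0:1 pp1:3 pp2:3 pp3:1
Op 7: write(P2, v0, 198). refcount(pp2)=3>1 -> COPY to pp4. 5 ppages; refcounts: pp0:1 pp1:3 pp2:2 pp3:1 pp4:1

Answer: 1 3 2 1 1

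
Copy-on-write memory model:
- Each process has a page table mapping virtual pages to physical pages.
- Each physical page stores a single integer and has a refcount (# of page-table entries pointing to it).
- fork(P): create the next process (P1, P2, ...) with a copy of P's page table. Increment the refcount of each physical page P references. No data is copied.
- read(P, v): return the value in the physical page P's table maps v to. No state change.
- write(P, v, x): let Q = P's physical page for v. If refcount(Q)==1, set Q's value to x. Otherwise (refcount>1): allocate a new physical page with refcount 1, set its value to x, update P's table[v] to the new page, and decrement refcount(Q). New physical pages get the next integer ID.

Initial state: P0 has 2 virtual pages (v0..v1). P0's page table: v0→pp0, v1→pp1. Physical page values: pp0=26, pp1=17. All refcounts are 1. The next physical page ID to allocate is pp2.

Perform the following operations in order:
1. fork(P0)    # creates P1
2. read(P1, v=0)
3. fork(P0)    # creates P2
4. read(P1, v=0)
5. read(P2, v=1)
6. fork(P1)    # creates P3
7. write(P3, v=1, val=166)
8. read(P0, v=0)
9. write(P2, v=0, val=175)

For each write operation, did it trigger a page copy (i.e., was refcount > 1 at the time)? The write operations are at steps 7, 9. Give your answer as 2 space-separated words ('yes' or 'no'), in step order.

Op 1: fork(P0) -> P1. 2 ppages; refcounts: pp0:2 pp1:2
Op 2: read(P1, v0) -> 26. No state change.
Op 3: fork(P0) -> P2. 2 ppages; refcounts: pp0:3 pp1:3
Op 4: read(P1, v0) -> 26. No state change.
Op 5: read(P2, v1) -> 17. No state change.
Op 6: fork(P1) -> P3. 2 ppages; refcounts: pp0:4 pp1:4
Op 7: write(P3, v1, 166). refcount(pp1)=4>1 -> COPY to pp2. 3 ppages; refcounts: pp0:4 pp1:3 pp2:1
Op 8: read(P0, v0) -> 26. No state change.
Op 9: write(P2, v0, 175). refcount(pp0)=4>1 -> COPY to pp3. 4 ppages; refcounts: pp0:3 pp1:3 pp2:1 pp3:1

yes yes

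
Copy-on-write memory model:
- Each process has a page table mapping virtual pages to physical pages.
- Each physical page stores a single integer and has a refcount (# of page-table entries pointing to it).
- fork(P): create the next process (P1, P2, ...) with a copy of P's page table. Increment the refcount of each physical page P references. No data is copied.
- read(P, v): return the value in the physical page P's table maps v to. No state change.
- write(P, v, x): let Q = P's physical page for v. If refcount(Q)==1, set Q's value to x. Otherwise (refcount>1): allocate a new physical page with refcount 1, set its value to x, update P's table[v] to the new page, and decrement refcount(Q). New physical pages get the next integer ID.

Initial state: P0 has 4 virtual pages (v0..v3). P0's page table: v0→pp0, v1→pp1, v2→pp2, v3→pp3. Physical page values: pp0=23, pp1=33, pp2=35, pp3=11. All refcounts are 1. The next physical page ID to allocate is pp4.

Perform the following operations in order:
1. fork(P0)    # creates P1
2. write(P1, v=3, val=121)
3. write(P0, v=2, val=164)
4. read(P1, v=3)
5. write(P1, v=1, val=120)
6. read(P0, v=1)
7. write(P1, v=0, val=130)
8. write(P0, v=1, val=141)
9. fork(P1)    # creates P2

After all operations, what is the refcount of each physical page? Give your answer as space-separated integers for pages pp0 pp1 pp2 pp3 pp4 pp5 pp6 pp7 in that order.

Answer: 1 1 2 1 2 1 2 2

Derivation:
Op 1: fork(P0) -> P1. 4 ppages; refcounts: pp0:2 pp1:2 pp2:2 pp3:2
Op 2: write(P1, v3, 121). refcount(pp3)=2>1 -> COPY to pp4. 5 ppages; refcounts: pp0:2 pp1:2 pp2:2 pp3:1 pp4:1
Op 3: write(P0, v2, 164). refcount(pp2)=2>1 -> COPY to pp5. 6 ppages; refcounts: pp0:2 pp1:2 pp2:1 pp3:1 pp4:1 pp5:1
Op 4: read(P1, v3) -> 121. No state change.
Op 5: write(P1, v1, 120). refcount(pp1)=2>1 -> COPY to pp6. 7 ppages; refcounts: pp0:2 pp1:1 pp2:1 pp3:1 pp4:1 pp5:1 pp6:1
Op 6: read(P0, v1) -> 33. No state change.
Op 7: write(P1, v0, 130). refcount(pp0)=2>1 -> COPY to pp7. 8 ppages; refcounts: pp0:1 pp1:1 pp2:1 pp3:1 pp4:1 pp5:1 pp6:1 pp7:1
Op 8: write(P0, v1, 141). refcount(pp1)=1 -> write in place. 8 ppages; refcounts: pp0:1 pp1:1 pp2:1 pp3:1 pp4:1 pp5:1 pp6:1 pp7:1
Op 9: fork(P1) -> P2. 8 ppages; refcounts: pp0:1 pp1:1 pp2:2 pp3:1 pp4:2 pp5:1 pp6:2 pp7:2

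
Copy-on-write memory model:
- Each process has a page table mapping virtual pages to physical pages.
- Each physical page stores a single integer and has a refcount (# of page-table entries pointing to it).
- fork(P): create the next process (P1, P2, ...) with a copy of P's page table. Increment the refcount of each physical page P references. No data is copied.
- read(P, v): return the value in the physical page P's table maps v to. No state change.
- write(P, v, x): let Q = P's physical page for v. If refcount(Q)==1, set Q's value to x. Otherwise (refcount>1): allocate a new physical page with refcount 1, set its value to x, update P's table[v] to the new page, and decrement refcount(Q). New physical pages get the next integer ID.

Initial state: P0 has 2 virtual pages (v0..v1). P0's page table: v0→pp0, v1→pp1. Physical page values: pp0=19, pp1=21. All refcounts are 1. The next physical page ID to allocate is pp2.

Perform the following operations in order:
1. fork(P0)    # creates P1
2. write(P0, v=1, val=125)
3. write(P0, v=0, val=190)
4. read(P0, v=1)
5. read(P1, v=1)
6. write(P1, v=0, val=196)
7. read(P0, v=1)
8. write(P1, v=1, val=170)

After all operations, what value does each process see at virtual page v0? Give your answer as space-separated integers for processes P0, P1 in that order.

Answer: 190 196

Derivation:
Op 1: fork(P0) -> P1. 2 ppages; refcounts: pp0:2 pp1:2
Op 2: write(P0, v1, 125). refcount(pp1)=2>1 -> COPY to pp2. 3 ppages; refcounts: pp0:2 pp1:1 pp2:1
Op 3: write(P0, v0, 190). refcount(pp0)=2>1 -> COPY to pp3. 4 ppages; refcounts: pp0:1 pp1:1 pp2:1 pp3:1
Op 4: read(P0, v1) -> 125. No state change.
Op 5: read(P1, v1) -> 21. No state change.
Op 6: write(P1, v0, 196). refcount(pp0)=1 -> write in place. 4 ppages; refcounts: pp0:1 pp1:1 pp2:1 pp3:1
Op 7: read(P0, v1) -> 125. No state change.
Op 8: write(P1, v1, 170). refcount(pp1)=1 -> write in place. 4 ppages; refcounts: pp0:1 pp1:1 pp2:1 pp3:1
P0: v0 -> pp3 = 190
P1: v0 -> pp0 = 196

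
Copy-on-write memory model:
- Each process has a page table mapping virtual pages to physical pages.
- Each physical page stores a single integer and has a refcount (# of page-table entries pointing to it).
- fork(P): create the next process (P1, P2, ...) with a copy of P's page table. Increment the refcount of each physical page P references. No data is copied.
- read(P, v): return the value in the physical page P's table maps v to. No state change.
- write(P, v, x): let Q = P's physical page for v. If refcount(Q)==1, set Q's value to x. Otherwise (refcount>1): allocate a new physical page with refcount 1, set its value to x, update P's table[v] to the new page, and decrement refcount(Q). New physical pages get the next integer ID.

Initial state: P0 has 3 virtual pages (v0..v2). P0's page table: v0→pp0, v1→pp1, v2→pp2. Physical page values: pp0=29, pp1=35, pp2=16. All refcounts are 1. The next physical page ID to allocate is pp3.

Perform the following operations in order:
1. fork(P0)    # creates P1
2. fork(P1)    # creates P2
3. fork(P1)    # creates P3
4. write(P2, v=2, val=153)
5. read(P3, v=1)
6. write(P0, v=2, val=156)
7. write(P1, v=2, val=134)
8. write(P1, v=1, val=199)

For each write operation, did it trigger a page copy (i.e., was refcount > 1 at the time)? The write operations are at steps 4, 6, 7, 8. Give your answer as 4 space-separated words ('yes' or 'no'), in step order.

Op 1: fork(P0) -> P1. 3 ppages; refcounts: pp0:2 pp1:2 pp2:2
Op 2: fork(P1) -> P2. 3 ppages; refcounts: pp0:3 pp1:3 pp2:3
Op 3: fork(P1) -> P3. 3 ppages; refcounts: pp0:4 pp1:4 pp2:4
Op 4: write(P2, v2, 153). refcount(pp2)=4>1 -> COPY to pp3. 4 ppages; refcounts: pp0:4 pp1:4 pp2:3 pp3:1
Op 5: read(P3, v1) -> 35. No state change.
Op 6: write(P0, v2, 156). refcount(pp2)=3>1 -> COPY to pp4. 5 ppages; refcounts: pp0:4 pp1:4 pp2:2 pp3:1 pp4:1
Op 7: write(P1, v2, 134). refcount(pp2)=2>1 -> COPY to pp5. 6 ppages; refcounts: pp0:4 pp1:4 pp2:1 pp3:1 pp4:1 pp5:1
Op 8: write(P1, v1, 199). refcount(pp1)=4>1 -> COPY to pp6. 7 ppages; refcounts: pp0:4 pp1:3 pp2:1 pp3:1 pp4:1 pp5:1 pp6:1

yes yes yes yes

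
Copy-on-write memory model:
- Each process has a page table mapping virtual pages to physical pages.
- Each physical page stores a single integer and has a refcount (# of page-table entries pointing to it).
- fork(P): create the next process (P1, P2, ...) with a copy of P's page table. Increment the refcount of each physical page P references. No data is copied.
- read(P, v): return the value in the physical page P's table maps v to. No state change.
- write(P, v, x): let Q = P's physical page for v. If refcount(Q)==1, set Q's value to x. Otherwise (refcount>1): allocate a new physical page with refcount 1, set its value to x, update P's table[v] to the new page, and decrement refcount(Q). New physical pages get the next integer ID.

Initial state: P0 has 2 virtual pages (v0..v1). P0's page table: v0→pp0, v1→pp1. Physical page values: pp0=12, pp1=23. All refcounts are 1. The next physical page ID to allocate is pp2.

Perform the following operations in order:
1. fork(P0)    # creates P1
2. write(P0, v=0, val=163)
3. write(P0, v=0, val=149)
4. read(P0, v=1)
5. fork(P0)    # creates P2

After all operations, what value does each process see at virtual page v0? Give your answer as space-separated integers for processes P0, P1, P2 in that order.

Answer: 149 12 149

Derivation:
Op 1: fork(P0) -> P1. 2 ppages; refcounts: pp0:2 pp1:2
Op 2: write(P0, v0, 163). refcount(pp0)=2>1 -> COPY to pp2. 3 ppages; refcounts: pp0:1 pp1:2 pp2:1
Op 3: write(P0, v0, 149). refcount(pp2)=1 -> write in place. 3 ppages; refcounts: pp0:1 pp1:2 pp2:1
Op 4: read(P0, v1) -> 23. No state change.
Op 5: fork(P0) -> P2. 3 ppages; refcounts: pp0:1 pp1:3 pp2:2
P0: v0 -> pp2 = 149
P1: v0 -> pp0 = 12
P2: v0 -> pp2 = 149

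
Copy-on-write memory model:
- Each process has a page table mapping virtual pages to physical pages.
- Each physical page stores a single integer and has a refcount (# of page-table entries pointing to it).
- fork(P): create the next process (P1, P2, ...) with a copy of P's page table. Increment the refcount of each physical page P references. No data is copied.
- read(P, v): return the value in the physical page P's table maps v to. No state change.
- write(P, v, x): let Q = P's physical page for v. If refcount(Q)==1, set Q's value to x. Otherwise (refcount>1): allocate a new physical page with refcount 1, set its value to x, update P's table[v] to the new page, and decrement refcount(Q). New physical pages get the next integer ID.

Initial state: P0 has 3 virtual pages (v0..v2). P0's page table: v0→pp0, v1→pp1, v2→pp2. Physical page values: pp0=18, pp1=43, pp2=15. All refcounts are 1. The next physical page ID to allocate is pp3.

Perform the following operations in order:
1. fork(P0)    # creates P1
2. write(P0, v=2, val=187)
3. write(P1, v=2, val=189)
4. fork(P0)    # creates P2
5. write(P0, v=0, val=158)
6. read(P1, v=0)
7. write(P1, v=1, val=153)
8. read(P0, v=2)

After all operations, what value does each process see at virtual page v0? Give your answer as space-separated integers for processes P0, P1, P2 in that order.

Op 1: fork(P0) -> P1. 3 ppages; refcounts: pp0:2 pp1:2 pp2:2
Op 2: write(P0, v2, 187). refcount(pp2)=2>1 -> COPY to pp3. 4 ppages; refcounts: pp0:2 pp1:2 pp2:1 pp3:1
Op 3: write(P1, v2, 189). refcount(pp2)=1 -> write in place. 4 ppages; refcounts: pp0:2 pp1:2 pp2:1 pp3:1
Op 4: fork(P0) -> P2. 4 ppages; refcounts: pp0:3 pp1:3 pp2:1 pp3:2
Op 5: write(P0, v0, 158). refcount(pp0)=3>1 -> COPY to pp4. 5 ppages; refcounts: pp0:2 pp1:3 pp2:1 pp3:2 pp4:1
Op 6: read(P1, v0) -> 18. No state change.
Op 7: write(P1, v1, 153). refcount(pp1)=3>1 -> COPY to pp5. 6 ppages; refcounts: pp0:2 pp1:2 pp2:1 pp3:2 pp4:1 pp5:1
Op 8: read(P0, v2) -> 187. No state change.
P0: v0 -> pp4 = 158
P1: v0 -> pp0 = 18
P2: v0 -> pp0 = 18

Answer: 158 18 18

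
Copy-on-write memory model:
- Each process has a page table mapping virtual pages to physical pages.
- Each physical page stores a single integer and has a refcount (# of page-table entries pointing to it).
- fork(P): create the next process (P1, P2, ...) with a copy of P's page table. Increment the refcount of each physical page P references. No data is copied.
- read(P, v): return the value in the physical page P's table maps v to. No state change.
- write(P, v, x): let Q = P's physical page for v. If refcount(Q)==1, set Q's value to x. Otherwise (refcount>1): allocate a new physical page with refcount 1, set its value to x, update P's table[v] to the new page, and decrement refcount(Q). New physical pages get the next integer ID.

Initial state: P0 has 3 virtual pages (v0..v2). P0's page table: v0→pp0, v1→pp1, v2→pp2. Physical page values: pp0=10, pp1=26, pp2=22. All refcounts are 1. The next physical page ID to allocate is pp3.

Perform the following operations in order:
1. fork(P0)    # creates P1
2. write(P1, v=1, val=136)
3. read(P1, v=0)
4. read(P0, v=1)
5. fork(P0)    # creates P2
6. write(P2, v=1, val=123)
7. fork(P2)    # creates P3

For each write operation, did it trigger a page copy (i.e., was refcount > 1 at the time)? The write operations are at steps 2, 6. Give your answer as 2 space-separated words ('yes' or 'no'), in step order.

Op 1: fork(P0) -> P1. 3 ppages; refcounts: pp0:2 pp1:2 pp2:2
Op 2: write(P1, v1, 136). refcount(pp1)=2>1 -> COPY to pp3. 4 ppages; refcounts: pp0:2 pp1:1 pp2:2 pp3:1
Op 3: read(P1, v0) -> 10. No state change.
Op 4: read(P0, v1) -> 26. No state change.
Op 5: fork(P0) -> P2. 4 ppages; refcounts: pp0:3 pp1:2 pp2:3 pp3:1
Op 6: write(P2, v1, 123). refcount(pp1)=2>1 -> COPY to pp4. 5 ppages; refcounts: pp0:3 pp1:1 pp2:3 pp3:1 pp4:1
Op 7: fork(P2) -> P3. 5 ppages; refcounts: pp0:4 pp1:1 pp2:4 pp3:1 pp4:2

yes yes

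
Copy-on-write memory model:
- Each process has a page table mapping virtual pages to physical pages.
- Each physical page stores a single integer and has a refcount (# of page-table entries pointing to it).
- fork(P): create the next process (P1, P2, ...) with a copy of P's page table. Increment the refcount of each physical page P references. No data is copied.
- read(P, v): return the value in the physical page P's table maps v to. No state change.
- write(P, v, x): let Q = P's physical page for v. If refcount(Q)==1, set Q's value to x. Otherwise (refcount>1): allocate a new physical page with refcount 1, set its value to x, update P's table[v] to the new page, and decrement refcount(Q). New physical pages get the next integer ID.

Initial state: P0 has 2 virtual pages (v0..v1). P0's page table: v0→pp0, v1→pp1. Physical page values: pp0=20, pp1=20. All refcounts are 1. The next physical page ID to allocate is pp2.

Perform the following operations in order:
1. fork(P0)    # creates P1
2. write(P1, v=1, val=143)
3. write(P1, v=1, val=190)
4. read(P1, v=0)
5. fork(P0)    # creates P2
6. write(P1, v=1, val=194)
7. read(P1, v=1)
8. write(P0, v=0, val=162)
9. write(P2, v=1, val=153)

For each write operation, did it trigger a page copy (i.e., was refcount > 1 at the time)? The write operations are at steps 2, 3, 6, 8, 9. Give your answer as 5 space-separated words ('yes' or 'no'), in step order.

Op 1: fork(P0) -> P1. 2 ppages; refcounts: pp0:2 pp1:2
Op 2: write(P1, v1, 143). refcount(pp1)=2>1 -> COPY to pp2. 3 ppages; refcounts: pp0:2 pp1:1 pp2:1
Op 3: write(P1, v1, 190). refcount(pp2)=1 -> write in place. 3 ppages; refcounts: pp0:2 pp1:1 pp2:1
Op 4: read(P1, v0) -> 20. No state change.
Op 5: fork(P0) -> P2. 3 ppages; refcounts: pp0:3 pp1:2 pp2:1
Op 6: write(P1, v1, 194). refcount(pp2)=1 -> write in place. 3 ppages; refcounts: pp0:3 pp1:2 pp2:1
Op 7: read(P1, v1) -> 194. No state change.
Op 8: write(P0, v0, 162). refcount(pp0)=3>1 -> COPY to pp3. 4 ppages; refcounts: pp0:2 pp1:2 pp2:1 pp3:1
Op 9: write(P2, v1, 153). refcount(pp1)=2>1 -> COPY to pp4. 5 ppages; refcounts: pp0:2 pp1:1 pp2:1 pp3:1 pp4:1

yes no no yes yes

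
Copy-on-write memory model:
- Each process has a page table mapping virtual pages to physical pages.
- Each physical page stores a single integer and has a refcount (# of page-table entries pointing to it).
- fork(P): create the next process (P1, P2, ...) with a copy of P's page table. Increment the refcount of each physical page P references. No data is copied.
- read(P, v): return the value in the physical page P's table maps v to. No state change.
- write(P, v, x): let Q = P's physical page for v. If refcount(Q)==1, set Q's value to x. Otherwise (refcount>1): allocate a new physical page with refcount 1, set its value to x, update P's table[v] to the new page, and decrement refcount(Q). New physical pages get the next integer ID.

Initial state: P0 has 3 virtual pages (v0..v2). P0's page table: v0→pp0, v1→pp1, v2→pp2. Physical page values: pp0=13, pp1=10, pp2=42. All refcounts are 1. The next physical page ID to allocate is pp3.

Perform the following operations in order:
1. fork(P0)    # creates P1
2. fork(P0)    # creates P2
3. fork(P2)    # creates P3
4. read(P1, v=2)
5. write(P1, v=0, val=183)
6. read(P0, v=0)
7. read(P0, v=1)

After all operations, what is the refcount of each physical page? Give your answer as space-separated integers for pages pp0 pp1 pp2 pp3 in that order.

Answer: 3 4 4 1

Derivation:
Op 1: fork(P0) -> P1. 3 ppages; refcounts: pp0:2 pp1:2 pp2:2
Op 2: fork(P0) -> P2. 3 ppages; refcounts: pp0:3 pp1:3 pp2:3
Op 3: fork(P2) -> P3. 3 ppages; refcounts: pp0:4 pp1:4 pp2:4
Op 4: read(P1, v2) -> 42. No state change.
Op 5: write(P1, v0, 183). refcount(pp0)=4>1 -> COPY to pp3. 4 ppages; refcounts: pp0:3 pp1:4 pp2:4 pp3:1
Op 6: read(P0, v0) -> 13. No state change.
Op 7: read(P0, v1) -> 10. No state change.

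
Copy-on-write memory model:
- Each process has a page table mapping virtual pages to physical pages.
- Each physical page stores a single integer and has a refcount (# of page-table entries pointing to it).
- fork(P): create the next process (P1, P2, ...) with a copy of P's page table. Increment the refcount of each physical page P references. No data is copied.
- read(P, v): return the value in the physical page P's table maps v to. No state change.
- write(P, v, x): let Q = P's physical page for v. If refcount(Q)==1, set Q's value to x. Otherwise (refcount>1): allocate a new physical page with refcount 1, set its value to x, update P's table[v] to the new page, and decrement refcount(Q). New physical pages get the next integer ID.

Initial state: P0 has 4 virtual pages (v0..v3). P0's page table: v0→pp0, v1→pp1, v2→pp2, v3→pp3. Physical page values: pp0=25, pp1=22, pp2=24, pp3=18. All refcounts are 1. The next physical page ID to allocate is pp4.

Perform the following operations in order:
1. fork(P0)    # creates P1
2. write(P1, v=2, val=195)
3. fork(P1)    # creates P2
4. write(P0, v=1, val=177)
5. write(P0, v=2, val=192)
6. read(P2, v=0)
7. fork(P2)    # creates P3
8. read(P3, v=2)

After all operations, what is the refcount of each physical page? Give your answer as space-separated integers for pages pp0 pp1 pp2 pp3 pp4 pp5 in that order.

Answer: 4 3 1 4 3 1

Derivation:
Op 1: fork(P0) -> P1. 4 ppages; refcounts: pp0:2 pp1:2 pp2:2 pp3:2
Op 2: write(P1, v2, 195). refcount(pp2)=2>1 -> COPY to pp4. 5 ppages; refcounts: pp0:2 pp1:2 pp2:1 pp3:2 pp4:1
Op 3: fork(P1) -> P2. 5 ppages; refcounts: pp0:3 pp1:3 pp2:1 pp3:3 pp4:2
Op 4: write(P0, v1, 177). refcount(pp1)=3>1 -> COPY to pp5. 6 ppages; refcounts: pp0:3 pp1:2 pp2:1 pp3:3 pp4:2 pp5:1
Op 5: write(P0, v2, 192). refcount(pp2)=1 -> write in place. 6 ppages; refcounts: pp0:3 pp1:2 pp2:1 pp3:3 pp4:2 pp5:1
Op 6: read(P2, v0) -> 25. No state change.
Op 7: fork(P2) -> P3. 6 ppages; refcounts: pp0:4 pp1:3 pp2:1 pp3:4 pp4:3 pp5:1
Op 8: read(P3, v2) -> 195. No state change.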